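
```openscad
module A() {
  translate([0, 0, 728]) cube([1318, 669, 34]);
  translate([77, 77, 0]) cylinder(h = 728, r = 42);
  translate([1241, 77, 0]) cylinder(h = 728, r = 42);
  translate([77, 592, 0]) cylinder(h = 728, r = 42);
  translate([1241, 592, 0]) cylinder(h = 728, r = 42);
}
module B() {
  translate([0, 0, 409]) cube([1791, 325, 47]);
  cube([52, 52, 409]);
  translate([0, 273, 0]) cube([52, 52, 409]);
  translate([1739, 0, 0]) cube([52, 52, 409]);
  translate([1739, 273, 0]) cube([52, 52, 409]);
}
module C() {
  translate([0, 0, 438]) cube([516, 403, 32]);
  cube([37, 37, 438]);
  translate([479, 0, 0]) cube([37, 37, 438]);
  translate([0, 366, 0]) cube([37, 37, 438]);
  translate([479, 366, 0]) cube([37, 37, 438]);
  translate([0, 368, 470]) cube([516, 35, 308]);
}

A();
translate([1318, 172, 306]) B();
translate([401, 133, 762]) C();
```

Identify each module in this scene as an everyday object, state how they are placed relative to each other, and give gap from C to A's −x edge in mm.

The chair's min-x is at 401; the table's min-x is 0; gap = 401 mm.

A is a table. B is a bench. C is a chair. The bench is beside the table with their tops flush at z = 762. The chair is on top of the table, centred. The gap from the chair to the table's −x edge is 401 mm.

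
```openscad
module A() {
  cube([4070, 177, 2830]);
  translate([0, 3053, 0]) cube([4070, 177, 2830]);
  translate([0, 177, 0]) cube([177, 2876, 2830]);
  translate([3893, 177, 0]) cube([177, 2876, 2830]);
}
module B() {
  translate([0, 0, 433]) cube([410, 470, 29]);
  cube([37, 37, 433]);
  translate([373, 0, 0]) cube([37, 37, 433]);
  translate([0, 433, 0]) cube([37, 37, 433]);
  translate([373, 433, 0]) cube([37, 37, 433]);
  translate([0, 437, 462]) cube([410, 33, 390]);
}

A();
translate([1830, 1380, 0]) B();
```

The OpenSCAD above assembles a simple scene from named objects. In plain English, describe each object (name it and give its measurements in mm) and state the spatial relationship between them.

A is the wall frame of a small rectangular building: four walls, each 2830 mm tall and 177 mm thick, enclosing a footprint 4070 mm (x) by 3230 mm (y) outside-to-outside, with no floor or roof. The front and back walls (the −y and +y sides) span the full width; the two side walls fit between them.

B is a chair. The seat is a 410×470×29 mm slab with its top at z = 462 mm, on four 37×37 mm corner legs (flush with the seat edges, standing on z = 0). A flat backrest 33 mm thick, 390 mm tall, spans the full seat width and rises from the seat top along its +y edge, rear face flush with the rear of the seat.

The chair sits inside the house frame, centred.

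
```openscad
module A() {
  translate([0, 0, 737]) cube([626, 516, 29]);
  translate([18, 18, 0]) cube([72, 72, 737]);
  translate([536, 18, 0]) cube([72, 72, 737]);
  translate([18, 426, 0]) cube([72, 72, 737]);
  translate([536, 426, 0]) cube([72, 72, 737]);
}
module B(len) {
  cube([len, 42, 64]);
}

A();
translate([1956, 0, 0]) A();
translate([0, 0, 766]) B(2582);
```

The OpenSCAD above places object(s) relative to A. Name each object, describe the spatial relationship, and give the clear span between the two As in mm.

Second table starts at x = 1956; first ends at x = 626; clear span = 1956 − 626 = 1330 mm.

A is a table. B is a beam. A beam spans the tops of two tables. The clear span between the two tables is 1330 mm.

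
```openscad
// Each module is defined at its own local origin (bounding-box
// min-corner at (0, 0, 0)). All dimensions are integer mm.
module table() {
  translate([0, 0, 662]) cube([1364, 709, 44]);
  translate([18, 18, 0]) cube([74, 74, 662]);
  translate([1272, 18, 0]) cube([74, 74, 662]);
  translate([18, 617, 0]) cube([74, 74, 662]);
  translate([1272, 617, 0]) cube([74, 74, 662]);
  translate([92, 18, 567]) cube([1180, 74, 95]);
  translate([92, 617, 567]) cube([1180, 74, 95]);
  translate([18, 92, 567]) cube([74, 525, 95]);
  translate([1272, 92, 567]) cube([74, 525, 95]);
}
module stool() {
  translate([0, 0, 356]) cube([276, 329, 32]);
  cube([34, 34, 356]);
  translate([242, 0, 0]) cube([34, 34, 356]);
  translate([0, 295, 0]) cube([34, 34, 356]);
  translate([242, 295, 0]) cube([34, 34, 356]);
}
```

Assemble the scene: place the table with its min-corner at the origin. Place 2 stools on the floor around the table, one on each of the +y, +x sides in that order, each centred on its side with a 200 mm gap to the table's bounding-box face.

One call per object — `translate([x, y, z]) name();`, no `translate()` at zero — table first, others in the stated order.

table();
translate([544, 909, 0]) stool();
translate([1564, 190, 0]) stool();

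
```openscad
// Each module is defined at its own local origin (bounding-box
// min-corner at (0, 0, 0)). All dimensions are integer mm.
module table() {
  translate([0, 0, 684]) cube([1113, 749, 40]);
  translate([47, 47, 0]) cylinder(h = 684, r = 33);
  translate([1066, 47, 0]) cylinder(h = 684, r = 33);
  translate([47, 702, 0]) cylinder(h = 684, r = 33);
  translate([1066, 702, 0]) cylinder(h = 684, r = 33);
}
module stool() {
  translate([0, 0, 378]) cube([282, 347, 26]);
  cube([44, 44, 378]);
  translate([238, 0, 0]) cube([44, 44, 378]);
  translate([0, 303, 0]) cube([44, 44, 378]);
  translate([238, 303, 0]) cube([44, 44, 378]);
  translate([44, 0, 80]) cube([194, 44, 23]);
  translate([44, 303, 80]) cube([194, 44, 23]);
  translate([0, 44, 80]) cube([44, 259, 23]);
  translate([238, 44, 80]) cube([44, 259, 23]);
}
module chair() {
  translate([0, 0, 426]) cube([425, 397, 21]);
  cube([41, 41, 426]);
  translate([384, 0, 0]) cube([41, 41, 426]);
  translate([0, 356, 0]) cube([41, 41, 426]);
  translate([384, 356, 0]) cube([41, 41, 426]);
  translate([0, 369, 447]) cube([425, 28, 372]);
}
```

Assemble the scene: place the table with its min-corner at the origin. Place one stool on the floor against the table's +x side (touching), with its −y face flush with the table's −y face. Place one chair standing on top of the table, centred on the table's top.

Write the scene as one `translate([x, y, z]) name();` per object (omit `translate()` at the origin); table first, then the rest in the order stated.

table();
translate([1113, 0, 0]) stool();
translate([344, 176, 724]) chair();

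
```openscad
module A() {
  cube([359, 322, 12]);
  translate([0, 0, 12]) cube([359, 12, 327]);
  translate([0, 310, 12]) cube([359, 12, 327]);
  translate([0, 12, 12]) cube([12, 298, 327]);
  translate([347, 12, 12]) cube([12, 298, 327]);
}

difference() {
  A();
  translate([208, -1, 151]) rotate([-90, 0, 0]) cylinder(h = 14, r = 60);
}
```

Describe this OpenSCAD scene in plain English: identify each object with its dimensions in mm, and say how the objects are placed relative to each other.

A is an open storage box with external size 359×322×339 mm and wall thickness 12 mm (the base is also 12 mm thick). The base covers the whole footprint; the four walls stand on the base, with the y-facing walls full-width and the x-facing walls fitting between their inner faces.

The open box has a circular hole of radius 60 mm through its front wall, centred at (x = 208, z = 151).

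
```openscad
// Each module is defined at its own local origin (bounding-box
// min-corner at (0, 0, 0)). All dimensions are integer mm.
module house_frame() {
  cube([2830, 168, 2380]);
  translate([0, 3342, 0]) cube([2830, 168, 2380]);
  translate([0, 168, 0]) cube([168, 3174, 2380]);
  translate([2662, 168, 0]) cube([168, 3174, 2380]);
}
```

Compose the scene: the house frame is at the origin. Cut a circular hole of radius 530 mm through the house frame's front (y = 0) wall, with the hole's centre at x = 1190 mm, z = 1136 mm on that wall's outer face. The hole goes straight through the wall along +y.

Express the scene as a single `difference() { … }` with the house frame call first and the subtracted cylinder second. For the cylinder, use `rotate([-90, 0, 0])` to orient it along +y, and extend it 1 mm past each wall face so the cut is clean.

difference() {
  house_frame();
  translate([1190, -1, 1136]) rotate([-90, 0, 0]) cylinder(h = 170, r = 530);
}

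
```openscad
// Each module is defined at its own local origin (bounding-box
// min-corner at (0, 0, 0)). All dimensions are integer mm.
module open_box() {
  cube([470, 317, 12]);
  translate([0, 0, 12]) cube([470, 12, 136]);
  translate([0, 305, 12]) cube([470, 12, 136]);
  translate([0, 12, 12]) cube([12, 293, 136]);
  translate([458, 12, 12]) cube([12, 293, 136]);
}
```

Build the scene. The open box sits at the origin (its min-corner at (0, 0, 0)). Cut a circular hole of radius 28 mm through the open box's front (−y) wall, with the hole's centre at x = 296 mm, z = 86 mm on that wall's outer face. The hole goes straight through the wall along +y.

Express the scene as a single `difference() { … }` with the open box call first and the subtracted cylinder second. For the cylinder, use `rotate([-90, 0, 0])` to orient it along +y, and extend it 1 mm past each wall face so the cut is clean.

difference() {
  open_box();
  translate([296, -1, 86]) rotate([-90, 0, 0]) cylinder(h = 14, r = 28);
}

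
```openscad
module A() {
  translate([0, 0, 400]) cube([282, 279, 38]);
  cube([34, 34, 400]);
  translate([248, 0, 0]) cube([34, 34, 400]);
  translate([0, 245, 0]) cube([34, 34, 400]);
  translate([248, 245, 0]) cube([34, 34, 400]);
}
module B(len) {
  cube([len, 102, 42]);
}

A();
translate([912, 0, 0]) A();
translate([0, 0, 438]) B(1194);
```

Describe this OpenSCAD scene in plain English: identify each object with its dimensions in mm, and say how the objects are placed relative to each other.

A is a four-legged stool. The seat is a 282×279×38 mm slab whose top surface is at z = 438 mm; four square legs, each 34×34 mm in cross-section, run from the floor (z = 0) to the underside of the seat, each flush with a corner of the seat.

B is a rectangular beam 1194 mm long (x), 102 mm deep (y), 42 mm thick (z).

The beam spans the tops of two stools placed 630 mm apart, resting at z = 438 mm.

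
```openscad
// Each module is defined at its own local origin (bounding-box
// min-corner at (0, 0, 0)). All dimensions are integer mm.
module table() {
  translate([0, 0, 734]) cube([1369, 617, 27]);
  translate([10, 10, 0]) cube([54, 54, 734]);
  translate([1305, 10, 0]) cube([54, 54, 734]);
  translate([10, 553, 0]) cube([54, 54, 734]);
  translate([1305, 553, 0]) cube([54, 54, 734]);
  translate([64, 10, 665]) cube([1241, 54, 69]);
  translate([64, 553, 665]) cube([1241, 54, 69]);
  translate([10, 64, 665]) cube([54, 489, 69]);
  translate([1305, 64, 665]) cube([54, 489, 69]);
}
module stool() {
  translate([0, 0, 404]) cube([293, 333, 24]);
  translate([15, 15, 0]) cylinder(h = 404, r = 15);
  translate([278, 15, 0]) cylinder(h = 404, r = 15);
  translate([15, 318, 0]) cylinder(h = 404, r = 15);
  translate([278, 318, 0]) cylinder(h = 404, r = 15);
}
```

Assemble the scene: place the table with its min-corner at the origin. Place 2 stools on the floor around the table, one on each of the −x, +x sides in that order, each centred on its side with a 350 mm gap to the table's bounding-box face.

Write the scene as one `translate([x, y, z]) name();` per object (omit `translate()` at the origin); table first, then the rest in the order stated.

table();
translate([-643, 142, 0]) stool();
translate([1719, 142, 0]) stool();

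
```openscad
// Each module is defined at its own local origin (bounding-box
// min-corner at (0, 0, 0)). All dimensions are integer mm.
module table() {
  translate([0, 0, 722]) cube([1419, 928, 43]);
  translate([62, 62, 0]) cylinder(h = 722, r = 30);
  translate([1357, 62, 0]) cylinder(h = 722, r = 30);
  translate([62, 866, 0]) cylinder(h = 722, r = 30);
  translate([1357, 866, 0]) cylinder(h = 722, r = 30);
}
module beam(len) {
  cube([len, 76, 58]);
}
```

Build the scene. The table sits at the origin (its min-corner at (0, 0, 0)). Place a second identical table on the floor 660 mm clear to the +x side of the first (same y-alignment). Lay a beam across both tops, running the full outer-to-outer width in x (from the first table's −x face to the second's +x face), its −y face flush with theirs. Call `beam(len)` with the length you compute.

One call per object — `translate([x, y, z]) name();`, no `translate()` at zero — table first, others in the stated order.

table();
translate([2079, 0, 0]) table();
translate([0, 0, 765]) beam(3498);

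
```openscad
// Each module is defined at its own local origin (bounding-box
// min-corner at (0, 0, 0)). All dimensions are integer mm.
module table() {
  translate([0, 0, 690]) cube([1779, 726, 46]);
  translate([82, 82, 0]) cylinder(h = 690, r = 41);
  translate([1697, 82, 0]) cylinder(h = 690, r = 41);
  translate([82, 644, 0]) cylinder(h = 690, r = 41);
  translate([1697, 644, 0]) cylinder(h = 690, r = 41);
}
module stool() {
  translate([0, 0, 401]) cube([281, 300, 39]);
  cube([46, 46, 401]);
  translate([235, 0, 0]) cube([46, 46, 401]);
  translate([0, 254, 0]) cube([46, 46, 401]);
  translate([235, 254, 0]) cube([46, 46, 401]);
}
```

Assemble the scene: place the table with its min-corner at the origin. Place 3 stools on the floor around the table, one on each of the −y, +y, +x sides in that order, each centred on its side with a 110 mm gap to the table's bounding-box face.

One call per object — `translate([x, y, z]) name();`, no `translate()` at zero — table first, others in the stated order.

table();
translate([749, -410, 0]) stool();
translate([749, 836, 0]) stool();
translate([1889, 213, 0]) stool();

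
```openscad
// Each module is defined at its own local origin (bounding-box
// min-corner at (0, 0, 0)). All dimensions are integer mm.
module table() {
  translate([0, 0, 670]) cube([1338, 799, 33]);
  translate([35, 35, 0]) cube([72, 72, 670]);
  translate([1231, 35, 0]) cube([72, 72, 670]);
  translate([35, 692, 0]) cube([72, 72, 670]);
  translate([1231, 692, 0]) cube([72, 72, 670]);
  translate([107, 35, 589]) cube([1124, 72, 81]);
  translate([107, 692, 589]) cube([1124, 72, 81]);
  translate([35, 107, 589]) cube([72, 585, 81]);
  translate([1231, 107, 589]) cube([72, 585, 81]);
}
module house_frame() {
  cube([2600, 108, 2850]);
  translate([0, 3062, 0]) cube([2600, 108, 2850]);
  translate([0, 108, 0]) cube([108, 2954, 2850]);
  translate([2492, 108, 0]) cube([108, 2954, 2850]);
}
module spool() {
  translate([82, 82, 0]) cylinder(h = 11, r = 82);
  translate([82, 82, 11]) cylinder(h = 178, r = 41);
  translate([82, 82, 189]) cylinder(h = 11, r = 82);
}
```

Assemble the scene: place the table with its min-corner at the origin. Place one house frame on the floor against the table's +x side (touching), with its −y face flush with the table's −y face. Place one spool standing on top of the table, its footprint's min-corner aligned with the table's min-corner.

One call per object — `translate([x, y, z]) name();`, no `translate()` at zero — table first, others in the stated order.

table();
translate([1338, 0, 0]) house_frame();
translate([0, 0, 703]) spool();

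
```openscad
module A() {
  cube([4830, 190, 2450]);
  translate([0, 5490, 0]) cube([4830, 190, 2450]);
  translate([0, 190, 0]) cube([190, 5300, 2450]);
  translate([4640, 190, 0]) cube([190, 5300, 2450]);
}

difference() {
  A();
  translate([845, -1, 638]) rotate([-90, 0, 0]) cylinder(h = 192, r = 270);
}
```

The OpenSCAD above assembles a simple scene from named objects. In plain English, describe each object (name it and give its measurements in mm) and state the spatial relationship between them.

A is a box-shaped house frame (walls only): outside footprint 4830×5680 mm, wall height 2450 mm, wall thickness 190 mm. The two y-facing walls run the full x-width; the two x-facing walls fit between the inner faces of the y-facing walls.

The house frame has a circular hole of radius 270 mm through its front wall, centred at (x = 845, z = 638).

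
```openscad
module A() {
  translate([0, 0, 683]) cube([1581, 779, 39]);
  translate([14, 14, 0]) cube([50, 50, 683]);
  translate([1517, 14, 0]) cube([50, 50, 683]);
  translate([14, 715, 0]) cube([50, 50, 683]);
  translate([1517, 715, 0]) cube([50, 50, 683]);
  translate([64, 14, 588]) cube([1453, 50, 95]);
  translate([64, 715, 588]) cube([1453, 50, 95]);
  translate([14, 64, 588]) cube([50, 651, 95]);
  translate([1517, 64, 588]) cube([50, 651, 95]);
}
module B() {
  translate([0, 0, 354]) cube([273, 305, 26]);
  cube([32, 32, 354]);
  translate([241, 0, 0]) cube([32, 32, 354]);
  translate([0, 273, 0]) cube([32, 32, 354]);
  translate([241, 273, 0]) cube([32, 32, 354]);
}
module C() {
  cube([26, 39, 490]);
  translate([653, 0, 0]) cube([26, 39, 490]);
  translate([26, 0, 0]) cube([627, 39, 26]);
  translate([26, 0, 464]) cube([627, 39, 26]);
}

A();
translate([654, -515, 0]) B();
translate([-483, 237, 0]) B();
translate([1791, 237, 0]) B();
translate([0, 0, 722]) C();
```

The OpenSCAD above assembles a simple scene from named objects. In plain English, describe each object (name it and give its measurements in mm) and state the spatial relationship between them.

A is a table with a 1581×779 mm rectangular top, 39 mm thick, top surface at z = 722 mm, supported by four 50×50 mm square legs, each inset 14 mm from the nearest pair of top edges, running from the floor. Four apron rails, 50 mm thick and 95 mm tall, run between adjacent legs with their top edges flush with the underside of the top and their outer faces flush with the legs' outer faces.

B is a four-legged stool. The seat is a 273×305×26 mm slab whose top surface is at z = 380 mm; four square legs, each 32×32 mm in cross-section, run from the floor (z = 0) to the underside of the seat, each flush with a corner of the seat.

C is a picture frame with a 627×438 mm rectangular opening (x by z) and a uniform 26 mm border on every side. Frame depth is 39 mm along y. It is built from two vertical stiles running the full outside height and two horizontal rails spanning the gap between the stiles.

Three stools sit around the table at the −y, −x, +x sides. The picture frame is on top of the table.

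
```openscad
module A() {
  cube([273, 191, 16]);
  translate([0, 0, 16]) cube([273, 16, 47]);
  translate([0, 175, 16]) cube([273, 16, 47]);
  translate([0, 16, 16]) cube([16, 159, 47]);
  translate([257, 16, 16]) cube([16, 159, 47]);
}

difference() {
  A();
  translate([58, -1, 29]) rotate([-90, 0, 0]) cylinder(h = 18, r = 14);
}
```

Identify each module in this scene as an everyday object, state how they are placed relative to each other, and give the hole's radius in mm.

The subtracted cylinder has r = 14 mm.

A is an open box. The open box has a circular hole through its front wall. The hole's radius is 14 mm.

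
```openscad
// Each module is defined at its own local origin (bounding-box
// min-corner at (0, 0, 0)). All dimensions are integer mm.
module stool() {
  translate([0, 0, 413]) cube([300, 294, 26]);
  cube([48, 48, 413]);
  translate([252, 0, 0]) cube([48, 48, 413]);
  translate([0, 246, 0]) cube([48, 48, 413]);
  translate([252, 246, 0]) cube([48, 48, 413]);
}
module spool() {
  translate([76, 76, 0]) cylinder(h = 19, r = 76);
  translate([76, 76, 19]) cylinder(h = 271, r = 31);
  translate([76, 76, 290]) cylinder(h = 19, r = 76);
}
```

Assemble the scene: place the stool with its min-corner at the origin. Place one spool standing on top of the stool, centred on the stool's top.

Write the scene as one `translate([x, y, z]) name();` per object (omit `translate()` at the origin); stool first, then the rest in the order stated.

stool();
translate([74, 71, 439]) spool();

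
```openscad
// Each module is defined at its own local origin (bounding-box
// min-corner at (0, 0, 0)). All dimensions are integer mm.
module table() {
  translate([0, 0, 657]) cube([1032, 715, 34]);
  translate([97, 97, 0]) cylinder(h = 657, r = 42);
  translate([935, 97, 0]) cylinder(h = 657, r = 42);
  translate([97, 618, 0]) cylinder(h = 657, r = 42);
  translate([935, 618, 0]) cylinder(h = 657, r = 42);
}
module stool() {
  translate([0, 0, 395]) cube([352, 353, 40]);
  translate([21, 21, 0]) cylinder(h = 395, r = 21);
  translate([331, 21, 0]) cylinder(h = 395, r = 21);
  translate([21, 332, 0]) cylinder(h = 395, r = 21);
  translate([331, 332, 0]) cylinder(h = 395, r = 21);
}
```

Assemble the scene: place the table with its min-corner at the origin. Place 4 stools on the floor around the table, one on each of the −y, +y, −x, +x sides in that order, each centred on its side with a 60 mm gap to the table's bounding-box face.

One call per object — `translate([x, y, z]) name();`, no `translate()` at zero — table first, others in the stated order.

table();
translate([340, -413, 0]) stool();
translate([340, 775, 0]) stool();
translate([-412, 181, 0]) stool();
translate([1092, 181, 0]) stool();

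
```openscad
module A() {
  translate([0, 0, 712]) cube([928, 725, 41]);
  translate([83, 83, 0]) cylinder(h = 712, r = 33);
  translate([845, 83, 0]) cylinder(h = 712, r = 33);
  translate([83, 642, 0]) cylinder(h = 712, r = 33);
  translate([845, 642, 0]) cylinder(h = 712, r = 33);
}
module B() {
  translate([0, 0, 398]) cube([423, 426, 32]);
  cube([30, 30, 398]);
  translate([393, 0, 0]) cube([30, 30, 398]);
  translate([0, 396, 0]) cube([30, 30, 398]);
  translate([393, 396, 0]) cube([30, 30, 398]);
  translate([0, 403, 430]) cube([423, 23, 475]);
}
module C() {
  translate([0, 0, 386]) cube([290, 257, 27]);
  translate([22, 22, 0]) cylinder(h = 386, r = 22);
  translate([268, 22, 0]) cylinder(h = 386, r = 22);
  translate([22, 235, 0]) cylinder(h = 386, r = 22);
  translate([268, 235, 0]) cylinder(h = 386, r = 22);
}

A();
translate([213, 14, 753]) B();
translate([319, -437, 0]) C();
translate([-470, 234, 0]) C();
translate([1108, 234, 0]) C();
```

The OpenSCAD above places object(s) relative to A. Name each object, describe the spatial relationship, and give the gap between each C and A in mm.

A is a table. B is a chair. C is a stool. The chair is on top of the table. Three stools sit around the table at the −y, −x, +x sides. The gap between each stool and the table is 180 mm.

Each stool's nearest face is 180 mm from the table's bounding box.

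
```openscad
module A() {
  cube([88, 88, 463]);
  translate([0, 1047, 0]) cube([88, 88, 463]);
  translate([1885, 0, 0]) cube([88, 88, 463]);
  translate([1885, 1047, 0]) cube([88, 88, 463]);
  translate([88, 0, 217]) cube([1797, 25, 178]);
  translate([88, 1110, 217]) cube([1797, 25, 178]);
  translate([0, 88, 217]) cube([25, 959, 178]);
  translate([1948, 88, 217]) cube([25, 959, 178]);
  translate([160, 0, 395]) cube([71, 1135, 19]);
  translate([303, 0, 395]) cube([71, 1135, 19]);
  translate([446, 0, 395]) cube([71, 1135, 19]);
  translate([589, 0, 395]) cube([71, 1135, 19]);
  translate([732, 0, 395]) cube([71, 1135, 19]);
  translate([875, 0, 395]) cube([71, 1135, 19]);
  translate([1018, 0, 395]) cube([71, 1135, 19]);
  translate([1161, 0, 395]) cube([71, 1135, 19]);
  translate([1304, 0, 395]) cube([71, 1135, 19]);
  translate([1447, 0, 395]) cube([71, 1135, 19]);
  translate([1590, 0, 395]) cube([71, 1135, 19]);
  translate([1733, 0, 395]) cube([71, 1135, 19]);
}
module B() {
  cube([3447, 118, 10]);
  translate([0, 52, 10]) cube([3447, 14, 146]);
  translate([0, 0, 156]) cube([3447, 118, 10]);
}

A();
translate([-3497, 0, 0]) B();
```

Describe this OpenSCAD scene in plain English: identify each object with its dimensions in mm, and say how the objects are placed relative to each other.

A is a bed frame 1973 mm long (x) by 1135 mm wide (y). Four 88×88 mm corner posts, 463 mm tall, at the corners of the footprint. Four rails of 25 mm thickness and 178 mm height run between adjacent posts with their undersides at z = 217 mm, their outer faces flush with the outside of the frame (the two x-running rails run between the posts' inner faces; the two y-running rails run between the posts' inner faces). 12 slats, each 71 mm wide (x) and 19 mm thick, lie across the top of the two x-running rails, running the full 1135 mm width of the frame in y; the slats are evenly spaced along x between the inner faces of the end posts with equal gaps (rounded down to the nearest mm) at the −x end and between each pair — any rounding remainder accumulates at the +x end.

B is an I-beam lying along x, 3447 mm long. Overall section height 166 mm. Two flanges 118 mm wide (y) and 10 mm thick, one on the floor and one at the top; a web 14 mm thick runs between them, centred on the flange width.

The I-beam is on the floor beside the bed frame on its −x side.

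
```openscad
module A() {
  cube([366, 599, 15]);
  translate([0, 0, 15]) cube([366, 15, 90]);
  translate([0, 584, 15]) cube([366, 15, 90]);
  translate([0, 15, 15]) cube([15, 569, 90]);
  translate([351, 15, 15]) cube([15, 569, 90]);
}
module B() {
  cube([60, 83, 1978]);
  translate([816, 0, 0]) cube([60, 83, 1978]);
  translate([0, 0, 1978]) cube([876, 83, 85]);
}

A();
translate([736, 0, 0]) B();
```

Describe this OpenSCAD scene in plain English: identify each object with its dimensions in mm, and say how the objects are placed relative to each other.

A is an open-topped rectangular box: outside dimensions 366×599×105 mm, with a uniform wall and base thickness of 15 mm. The base is a full 366×599 slab on the floor; four walls sit on top of the base. The front and back walls (the −y and +y sides) span the full width; the two side walls fit between them.

B is a door frame. The clear opening is 756 mm wide and 1978 mm high. Two 60 mm wide jambs, 83 mm deep, stand either side of the opening from the floor to the top of the opening. A 85 mm thick head sits across the top of both jambs, spanning the full outside width of the frame.

The door frame is on the floor beside the open box on its +x side.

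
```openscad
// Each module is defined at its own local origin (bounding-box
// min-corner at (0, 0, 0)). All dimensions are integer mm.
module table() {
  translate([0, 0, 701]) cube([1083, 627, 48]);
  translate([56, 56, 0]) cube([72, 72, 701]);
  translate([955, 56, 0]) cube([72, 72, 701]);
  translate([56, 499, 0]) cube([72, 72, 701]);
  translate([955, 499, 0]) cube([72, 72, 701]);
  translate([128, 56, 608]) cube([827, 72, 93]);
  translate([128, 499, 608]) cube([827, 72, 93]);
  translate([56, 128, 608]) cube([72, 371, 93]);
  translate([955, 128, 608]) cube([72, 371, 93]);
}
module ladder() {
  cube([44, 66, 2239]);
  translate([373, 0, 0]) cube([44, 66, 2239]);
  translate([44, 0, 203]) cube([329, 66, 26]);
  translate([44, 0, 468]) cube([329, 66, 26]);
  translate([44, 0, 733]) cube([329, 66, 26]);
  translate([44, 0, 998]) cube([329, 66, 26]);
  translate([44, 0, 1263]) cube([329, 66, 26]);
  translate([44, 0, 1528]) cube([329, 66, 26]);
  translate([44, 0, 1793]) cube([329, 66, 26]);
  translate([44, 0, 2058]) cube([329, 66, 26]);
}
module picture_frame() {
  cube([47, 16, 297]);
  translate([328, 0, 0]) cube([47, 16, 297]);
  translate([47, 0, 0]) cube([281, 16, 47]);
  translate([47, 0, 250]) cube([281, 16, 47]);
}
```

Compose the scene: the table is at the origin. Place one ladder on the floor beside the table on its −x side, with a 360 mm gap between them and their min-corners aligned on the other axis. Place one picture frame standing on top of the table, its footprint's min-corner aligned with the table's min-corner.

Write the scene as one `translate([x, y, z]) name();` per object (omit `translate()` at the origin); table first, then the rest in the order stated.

table();
translate([-777, 0, 0]) ladder();
translate([0, 0, 749]) picture_frame();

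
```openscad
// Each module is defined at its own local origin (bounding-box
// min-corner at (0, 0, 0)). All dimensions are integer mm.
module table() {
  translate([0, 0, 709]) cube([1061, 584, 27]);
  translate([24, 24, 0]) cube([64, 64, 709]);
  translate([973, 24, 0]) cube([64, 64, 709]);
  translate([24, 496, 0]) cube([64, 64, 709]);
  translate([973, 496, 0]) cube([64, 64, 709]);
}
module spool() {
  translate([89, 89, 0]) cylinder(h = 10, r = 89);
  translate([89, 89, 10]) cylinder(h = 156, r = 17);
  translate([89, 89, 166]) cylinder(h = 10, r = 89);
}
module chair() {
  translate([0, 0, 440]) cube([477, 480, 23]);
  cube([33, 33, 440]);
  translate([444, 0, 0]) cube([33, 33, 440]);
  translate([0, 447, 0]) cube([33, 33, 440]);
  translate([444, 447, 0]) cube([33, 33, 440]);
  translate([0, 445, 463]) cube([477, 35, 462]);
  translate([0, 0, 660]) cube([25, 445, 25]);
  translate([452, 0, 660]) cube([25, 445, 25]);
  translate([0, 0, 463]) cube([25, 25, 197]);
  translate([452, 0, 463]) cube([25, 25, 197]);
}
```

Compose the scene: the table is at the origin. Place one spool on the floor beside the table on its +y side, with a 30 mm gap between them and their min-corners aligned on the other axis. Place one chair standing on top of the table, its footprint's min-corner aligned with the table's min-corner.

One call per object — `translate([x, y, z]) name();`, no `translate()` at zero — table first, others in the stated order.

table();
translate([0, 614, 0]) spool();
translate([0, 0, 736]) chair();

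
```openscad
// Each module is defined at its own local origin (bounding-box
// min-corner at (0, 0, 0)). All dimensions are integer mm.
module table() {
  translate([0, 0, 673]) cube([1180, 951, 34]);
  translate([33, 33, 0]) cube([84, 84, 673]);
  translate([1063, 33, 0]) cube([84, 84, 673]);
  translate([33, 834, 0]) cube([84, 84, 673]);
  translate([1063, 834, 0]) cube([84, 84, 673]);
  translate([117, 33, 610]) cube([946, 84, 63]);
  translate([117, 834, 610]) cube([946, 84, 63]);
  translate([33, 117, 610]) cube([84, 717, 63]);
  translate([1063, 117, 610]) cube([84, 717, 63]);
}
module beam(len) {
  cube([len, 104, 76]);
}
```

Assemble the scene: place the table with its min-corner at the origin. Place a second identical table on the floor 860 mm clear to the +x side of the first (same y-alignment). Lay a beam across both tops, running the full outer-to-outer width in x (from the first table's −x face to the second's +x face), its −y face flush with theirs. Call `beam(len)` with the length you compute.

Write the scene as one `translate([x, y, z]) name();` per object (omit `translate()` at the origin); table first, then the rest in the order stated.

table();
translate([2040, 0, 0]) table();
translate([0, 0, 707]) beam(3220);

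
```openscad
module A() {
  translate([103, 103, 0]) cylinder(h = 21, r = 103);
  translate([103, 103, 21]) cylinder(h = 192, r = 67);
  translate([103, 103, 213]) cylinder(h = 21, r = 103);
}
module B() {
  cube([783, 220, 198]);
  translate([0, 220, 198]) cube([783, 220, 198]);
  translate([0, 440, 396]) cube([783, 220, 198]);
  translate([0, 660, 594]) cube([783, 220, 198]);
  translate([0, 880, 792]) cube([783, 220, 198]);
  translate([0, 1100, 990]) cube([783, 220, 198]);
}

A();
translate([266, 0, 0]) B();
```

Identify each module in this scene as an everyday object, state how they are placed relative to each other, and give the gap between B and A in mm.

A is a spool. B is a staircase. The staircase is on the floor beside the spool on its +x side. The gap between the staircase and the spool is 60 mm.

The staircase's nearest face is 60 mm from the spool's +x face.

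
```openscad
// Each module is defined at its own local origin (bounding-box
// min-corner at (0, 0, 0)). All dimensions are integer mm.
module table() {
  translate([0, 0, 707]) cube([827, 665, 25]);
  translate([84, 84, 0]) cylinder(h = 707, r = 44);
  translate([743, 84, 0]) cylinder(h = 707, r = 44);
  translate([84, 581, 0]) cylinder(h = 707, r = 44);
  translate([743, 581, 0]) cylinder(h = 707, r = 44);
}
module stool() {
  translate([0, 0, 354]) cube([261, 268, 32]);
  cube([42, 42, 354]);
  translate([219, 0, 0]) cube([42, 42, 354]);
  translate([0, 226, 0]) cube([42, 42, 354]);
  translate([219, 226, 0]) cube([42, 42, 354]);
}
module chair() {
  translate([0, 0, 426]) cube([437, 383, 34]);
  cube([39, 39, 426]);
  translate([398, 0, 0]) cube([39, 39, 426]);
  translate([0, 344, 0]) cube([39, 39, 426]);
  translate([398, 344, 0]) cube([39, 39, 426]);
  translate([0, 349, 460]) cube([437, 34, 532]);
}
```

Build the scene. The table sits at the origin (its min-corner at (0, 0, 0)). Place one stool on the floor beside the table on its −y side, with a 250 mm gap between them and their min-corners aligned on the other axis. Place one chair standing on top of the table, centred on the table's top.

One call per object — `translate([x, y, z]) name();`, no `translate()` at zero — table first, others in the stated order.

table();
translate([0, -518, 0]) stool();
translate([195, 141, 732]) chair();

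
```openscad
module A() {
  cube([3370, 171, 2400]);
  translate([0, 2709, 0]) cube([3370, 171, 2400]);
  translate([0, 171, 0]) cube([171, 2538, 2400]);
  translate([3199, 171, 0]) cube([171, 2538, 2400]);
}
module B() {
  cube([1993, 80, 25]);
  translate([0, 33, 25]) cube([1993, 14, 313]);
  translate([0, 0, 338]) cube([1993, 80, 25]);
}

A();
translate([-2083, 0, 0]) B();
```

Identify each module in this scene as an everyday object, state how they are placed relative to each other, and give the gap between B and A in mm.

The I-beam's nearest face is 90 mm from the house frame's −x face.

A is a house frame. B is an I-beam. The I-beam is on the floor beside the house frame on its −x side. The gap between the I-beam and the house frame is 90 mm.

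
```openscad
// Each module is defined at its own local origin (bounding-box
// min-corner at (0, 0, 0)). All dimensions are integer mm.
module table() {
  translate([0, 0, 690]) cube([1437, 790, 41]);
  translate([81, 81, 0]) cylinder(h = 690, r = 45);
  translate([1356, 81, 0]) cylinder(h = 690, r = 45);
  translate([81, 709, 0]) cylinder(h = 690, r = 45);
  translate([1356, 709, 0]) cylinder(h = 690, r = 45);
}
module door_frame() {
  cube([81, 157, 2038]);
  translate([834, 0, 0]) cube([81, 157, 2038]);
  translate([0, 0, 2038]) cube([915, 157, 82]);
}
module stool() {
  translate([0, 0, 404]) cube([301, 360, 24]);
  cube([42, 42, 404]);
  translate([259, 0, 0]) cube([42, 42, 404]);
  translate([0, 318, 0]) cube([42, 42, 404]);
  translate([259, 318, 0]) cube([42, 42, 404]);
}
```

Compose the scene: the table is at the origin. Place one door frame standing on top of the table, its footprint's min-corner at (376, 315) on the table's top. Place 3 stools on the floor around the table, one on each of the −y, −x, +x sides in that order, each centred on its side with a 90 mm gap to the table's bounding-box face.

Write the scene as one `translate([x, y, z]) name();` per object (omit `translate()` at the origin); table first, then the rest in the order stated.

table();
translate([376, 315, 731]) door_frame();
translate([568, -450, 0]) stool();
translate([-391, 215, 0]) stool();
translate([1527, 215, 0]) stool();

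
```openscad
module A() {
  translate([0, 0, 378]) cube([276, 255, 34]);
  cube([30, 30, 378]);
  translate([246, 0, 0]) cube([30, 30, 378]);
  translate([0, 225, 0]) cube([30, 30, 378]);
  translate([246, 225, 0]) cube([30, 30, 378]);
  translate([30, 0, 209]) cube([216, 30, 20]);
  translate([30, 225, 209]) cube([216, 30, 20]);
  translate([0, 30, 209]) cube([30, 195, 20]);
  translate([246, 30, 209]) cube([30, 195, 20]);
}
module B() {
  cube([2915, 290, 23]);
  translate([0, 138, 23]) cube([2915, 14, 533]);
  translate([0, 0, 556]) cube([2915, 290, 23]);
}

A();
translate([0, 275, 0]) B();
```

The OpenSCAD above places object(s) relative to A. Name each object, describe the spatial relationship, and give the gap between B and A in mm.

A is a stool. B is an I-beam. The I-beam is on the floor beside the stool on its +y side. The gap between the I-beam and the stool is 20 mm.

The I-beam's nearest face is 20 mm from the stool's +y face.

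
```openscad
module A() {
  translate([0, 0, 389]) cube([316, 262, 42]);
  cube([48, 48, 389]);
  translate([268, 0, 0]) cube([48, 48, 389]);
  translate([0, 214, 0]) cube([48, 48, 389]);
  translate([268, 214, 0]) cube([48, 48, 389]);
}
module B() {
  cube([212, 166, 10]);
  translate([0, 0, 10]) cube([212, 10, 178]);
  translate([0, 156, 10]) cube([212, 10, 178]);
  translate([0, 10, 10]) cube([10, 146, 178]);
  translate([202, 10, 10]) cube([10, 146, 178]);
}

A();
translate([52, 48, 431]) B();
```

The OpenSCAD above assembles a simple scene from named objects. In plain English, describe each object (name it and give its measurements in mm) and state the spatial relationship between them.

A is a four-legged stool. The seat is 316×262 mm, 42 mm thick, top at z = 431 mm. It stands on four square legs, each 48×48 mm in cross-section, from z = 0 to the seat underside, each flush with a corner of the seat.

B is an open-topped rectangular box: outside dimensions 212×166×188 mm, with a uniform wall and base thickness of 10 mm. The base is a full 212×166 slab on the floor; four walls sit on top of the base. The front and back walls (the −y and +y sides) span the full width; the two side walls fit between them.

The open box is on top of the stool, centred.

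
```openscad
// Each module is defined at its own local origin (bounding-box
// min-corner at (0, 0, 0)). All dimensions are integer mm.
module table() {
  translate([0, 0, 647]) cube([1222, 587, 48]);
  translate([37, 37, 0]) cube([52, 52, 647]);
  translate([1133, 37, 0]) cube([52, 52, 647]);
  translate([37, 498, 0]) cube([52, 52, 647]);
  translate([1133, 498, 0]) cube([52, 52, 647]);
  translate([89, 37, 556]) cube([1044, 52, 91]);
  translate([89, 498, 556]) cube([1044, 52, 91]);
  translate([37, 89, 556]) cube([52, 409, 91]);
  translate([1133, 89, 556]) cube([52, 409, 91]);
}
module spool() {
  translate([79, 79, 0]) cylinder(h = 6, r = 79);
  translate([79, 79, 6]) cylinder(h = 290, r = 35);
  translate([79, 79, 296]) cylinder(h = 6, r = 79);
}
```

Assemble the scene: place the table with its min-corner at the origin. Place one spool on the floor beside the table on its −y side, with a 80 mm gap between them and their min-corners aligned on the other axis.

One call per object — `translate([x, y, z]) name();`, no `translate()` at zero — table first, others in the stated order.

table();
translate([0, -238, 0]) spool();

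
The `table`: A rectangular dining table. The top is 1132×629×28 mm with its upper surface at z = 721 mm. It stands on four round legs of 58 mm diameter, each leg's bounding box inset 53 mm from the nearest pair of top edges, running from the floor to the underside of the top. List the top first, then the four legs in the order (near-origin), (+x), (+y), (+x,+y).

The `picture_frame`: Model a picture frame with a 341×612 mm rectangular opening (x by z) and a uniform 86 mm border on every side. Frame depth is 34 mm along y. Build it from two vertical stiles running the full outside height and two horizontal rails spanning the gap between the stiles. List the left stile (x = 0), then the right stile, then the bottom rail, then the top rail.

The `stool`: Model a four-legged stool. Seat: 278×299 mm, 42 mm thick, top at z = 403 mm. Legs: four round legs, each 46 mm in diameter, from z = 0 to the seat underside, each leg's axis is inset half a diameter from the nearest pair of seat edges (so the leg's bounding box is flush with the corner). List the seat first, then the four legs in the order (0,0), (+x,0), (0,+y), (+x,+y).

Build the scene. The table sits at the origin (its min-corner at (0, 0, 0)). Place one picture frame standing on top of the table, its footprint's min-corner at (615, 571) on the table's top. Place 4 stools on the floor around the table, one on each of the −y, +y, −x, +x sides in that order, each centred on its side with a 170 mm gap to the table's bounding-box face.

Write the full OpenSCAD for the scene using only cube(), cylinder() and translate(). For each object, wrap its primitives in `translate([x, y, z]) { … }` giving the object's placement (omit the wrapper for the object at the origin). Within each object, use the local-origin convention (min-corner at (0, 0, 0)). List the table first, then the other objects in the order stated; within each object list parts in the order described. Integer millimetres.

translate([0, 0, 693]) cube([1132, 629, 28]);
translate([82, 82, 0]) cylinder(h = 693, r = 29);
translate([1050, 82, 0]) cylinder(h = 693, r = 29);
translate([82, 547, 0]) cylinder(h = 693, r = 29);
translate([1050, 547, 0]) cylinder(h = 693, r = 29);
translate([615, 571, 721]) {
  cube([86, 34, 784]);
  translate([427, 0, 0]) cube([86, 34, 784]);
  translate([86, 0, 0]) cube([341, 34, 86]);
  translate([86, 0, 698]) cube([341, 34, 86]);
}
translate([427, -469, 0]) {
  translate([0, 0, 361]) cube([278, 299, 42]);
  translate([23, 23, 0]) cylinder(h = 361, r = 23);
  translate([255, 23, 0]) cylinder(h = 361, r = 23);
  translate([23, 276, 0]) cylinder(h = 361, r = 23);
  translate([255, 276, 0]) cylinder(h = 361, r = 23);
}
translate([427, 799, 0]) {
  translate([0, 0, 361]) cube([278, 299, 42]);
  translate([23, 23, 0]) cylinder(h = 361, r = 23);
  translate([255, 23, 0]) cylinder(h = 361, r = 23);
  translate([23, 276, 0]) cylinder(h = 361, r = 23);
  translate([255, 276, 0]) cylinder(h = 361, r = 23);
}
translate([-448, 165, 0]) {
  translate([0, 0, 361]) cube([278, 299, 42]);
  translate([23, 23, 0]) cylinder(h = 361, r = 23);
  translate([255, 23, 0]) cylinder(h = 361, r = 23);
  translate([23, 276, 0]) cylinder(h = 361, r = 23);
  translate([255, 276, 0]) cylinder(h = 361, r = 23);
}
translate([1302, 165, 0]) {
  translate([0, 0, 361]) cube([278, 299, 42]);
  translate([23, 23, 0]) cylinder(h = 361, r = 23);
  translate([255, 23, 0]) cylinder(h = 361, r = 23);
  translate([23, 276, 0]) cylinder(h = 361, r = 23);
  translate([255, 276, 0]) cylinder(h = 361, r = 23);
}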